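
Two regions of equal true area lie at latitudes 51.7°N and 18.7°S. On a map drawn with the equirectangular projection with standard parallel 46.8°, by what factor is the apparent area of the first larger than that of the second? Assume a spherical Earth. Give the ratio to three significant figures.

1.53

In the equirectangular projection with standard parallel φ₀ = 46.8° (x = Rλ cos φ₀, y = Rφ), meridians are true-scale (h = 1) and the parallel scale is k = cos φ₀ / cos φ.
Areal scale at 51.7°: h·k = 1.000 × 1.105 = 1.105.
Areal scale at 18.7°: h·k = 1.000 × 0.7227 = 0.7227.
Ratio = 1.105/0.7227 ≈ 1.53.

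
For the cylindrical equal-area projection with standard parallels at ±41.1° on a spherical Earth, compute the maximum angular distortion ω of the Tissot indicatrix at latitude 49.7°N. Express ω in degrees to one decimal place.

Cylindrical equal-area (φ₀ = 41.1°): h = cos φ / cos 41.1° along meridians, k = cos 41.1° / cos φ along parallels; h·k = 1.
At 49.7°: h = 0.8583, k = 1.165; principal scales a = 1.165, b = 0.8583.
sin(ω/2) = (a − b)/(a + b) = 0.3068/2.023 = 0.1516, so ω = 2 arcsin(0.1516) ≈ 17.4°.

17.4°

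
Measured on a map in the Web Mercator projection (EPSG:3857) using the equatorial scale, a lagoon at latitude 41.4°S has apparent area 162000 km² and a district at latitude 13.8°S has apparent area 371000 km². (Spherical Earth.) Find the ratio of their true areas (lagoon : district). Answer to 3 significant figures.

Mercator's areal exaggeration is sec²φ; hence true area = (apparent area) · cos²φ.
True area of lagoon: 162000 × cos²(41.4°) = 162000 × 0.5627 = 91150 km².
True area of district: 371000 × cos²(13.8°) = 371000 × 0.9431 = 349900 km².
Ratio = 91150 / 349900 ≈ 0.261.

0.261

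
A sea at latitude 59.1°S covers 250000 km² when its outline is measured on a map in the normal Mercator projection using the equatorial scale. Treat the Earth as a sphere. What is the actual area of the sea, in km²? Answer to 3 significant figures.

The Mercator projection is conformal; its linear scale factor is the same in every direction and equals sec φ = 1/cos φ.
Areal scale = k² = sec²φ = 1/cos²(59.1°) = 1/0.5135² = 3.792.
True area = apparent / (areal scale) = 250000 / 3.792 ≈ 65900 km².

65900 km²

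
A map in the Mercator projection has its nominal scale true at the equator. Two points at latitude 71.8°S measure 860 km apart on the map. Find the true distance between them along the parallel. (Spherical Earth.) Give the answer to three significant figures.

269 km

For Mercator, h = k = sec φ (a conformal cylindrical projection has a single point scale, 1/cos φ).
Along the parallel at 71.8°, map distances are exaggerated by k = sec 71.8° = 3.202.
True distance = 860 / 3.202 = 860 × cos 71.8° ≈ 269 km.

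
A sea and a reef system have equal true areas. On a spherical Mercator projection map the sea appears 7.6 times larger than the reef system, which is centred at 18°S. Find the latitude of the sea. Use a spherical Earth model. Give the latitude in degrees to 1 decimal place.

For equal true areas on Mercator, apparent areas scale as sec²φ, so the ratio is cos²φ₂ / cos²φ₁.
cos²φ₂ / cos²φ₁ = 7.6  ⇒  cos φ₁ = cos 18° / √7.6 = 0.9511/2.757 = 0.3450.
φ₁ = arccos(0.3450) ≈ 69.8°.

69.8°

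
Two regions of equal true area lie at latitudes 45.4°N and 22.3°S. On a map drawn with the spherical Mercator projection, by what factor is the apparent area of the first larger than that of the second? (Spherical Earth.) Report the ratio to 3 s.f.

1.74

Mercator areal scale is sec²φ.
At 45.4°: sec²(45.4°) = 1/0.7022² = 2.028.
At 22.3°: sec²(22.3°) = 1/0.9252² = 1.168.
Ratio = 2.028/1.168 = cos²(22.3°)/cos²(45.4°) ≈ 1.74.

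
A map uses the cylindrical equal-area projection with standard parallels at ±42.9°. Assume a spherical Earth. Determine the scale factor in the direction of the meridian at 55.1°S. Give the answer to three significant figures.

0.781

For cylindrical equal-area with standard parallel φ₀, h = cos φ / cos φ₀ and k = cos φ₀ / cos φ, so h·k = 1.
h = cos 55.1° / cos 42.9° = 0.5721/0.7325 = 0.7810.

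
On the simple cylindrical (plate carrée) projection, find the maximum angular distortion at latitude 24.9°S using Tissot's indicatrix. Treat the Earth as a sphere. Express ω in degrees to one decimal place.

For the equirectangular projection with φ₀ = 0 (plate carrée), h = 1 along meridians and k = sec φ along parallels.
At 24.9°: h = 1.000, k = 1.102; principal scales a = 1.102, b = 1.000.
sin(ω/2) = (a − b)/(a + b) = 0.1025/2.102 = 0.04874, so ω = 2 arcsin(0.04874) ≈ 5.6°.

5.6°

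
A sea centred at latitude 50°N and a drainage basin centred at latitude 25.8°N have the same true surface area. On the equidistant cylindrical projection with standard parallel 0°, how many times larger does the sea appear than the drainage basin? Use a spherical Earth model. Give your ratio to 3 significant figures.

Plate carrée maps x = Rλ, y = Rφ. The meridian scale is h = 1 and the parallel scale is k = 1/cos φ = sec φ.
Areal scale at 50°: h·k = 1.000 × 1.556 = 1.556.
Areal scale at 25.8°: h·k = 1.000 × 1.111 = 1.111.
Ratio = 1.556/1.111 ≈ 1.40.

1.40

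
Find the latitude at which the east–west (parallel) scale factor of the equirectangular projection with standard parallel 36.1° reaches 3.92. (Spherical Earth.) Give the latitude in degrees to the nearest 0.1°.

78.1°

With standard parallel φ₀ = 36.1°, the equirectangular projection gives x = Rλ cos φ₀, y = Rφ, so h = 1 and k = cos 36.1° / cos φ.
k = cos φ₀ / cos φ = 3.92  ⇒  cos φ = cos 36.1° / 3.92 = 0.2061.
φ = arccos(0.2061) ≈ 78.1°.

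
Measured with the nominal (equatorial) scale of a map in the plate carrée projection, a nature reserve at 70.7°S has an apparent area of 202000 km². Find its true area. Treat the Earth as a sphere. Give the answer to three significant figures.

66800 km²

In the plate carrée (x = Rλ, y = Rφ), meridians are true-scale (h = 1) and parallels are stretched by k = sec φ.
Areal scale = h·k = 1 × sec φ; at 70.7°, h = 1.000, k = 3.026, so h·k = 3.026.
True area = apparent / (areal scale) = 202000 / 3.026 ≈ 66800 km².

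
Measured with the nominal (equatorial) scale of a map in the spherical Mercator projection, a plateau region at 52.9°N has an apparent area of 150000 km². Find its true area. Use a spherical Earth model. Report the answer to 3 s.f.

For Mercator, h = k = sec φ (a conformal cylindrical projection has a single point scale, 1/cos φ).
Areal scale = k² = sec²φ = 1/cos²(52.9°) = 1/0.6032² = 2.748.
True area = apparent / (areal scale) = 150000 / 2.748 ≈ 54600 km².

54600 km²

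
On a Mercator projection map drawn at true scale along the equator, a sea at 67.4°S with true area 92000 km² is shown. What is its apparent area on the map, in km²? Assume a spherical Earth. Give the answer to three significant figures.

623000 km²

The Mercator projection is conformal; its linear scale factor is the same in every direction and equals sec φ = 1/cos φ.
Areal scale = k² = sec²φ = 1/cos²(67.4°) = 1/0.3843² = 6.771.
Apparent area = 92000 × 6.771 ≈ 623000 km².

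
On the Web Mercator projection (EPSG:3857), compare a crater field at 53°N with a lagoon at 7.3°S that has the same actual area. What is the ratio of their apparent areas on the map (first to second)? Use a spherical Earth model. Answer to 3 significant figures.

On Mercator, area is exaggerated by sec²φ = 1/cos²φ.
At 53°: sec²(53°) = 1/0.6018² = 2.761.
At 7.3°: sec²(7.3°) = 1/0.9919² = 1.016.
Ratio = 2.761/1.016 = cos²(7.3°)/cos²(53°) ≈ 2.72.

2.72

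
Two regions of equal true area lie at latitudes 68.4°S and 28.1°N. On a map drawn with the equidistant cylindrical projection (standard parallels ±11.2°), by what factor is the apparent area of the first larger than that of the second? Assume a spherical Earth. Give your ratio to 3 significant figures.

2.40

In the equirectangular projection with standard parallel φ₀ = 11.2° (x = Rλ cos φ₀, y = Rφ), meridians are true-scale (h = 1) and the parallel scale is k = cos φ₀ / cos φ.
Areal scale at 68.4°: h·k = 1.000 × 2.665 = 2.665.
Areal scale at 28.1°: h·k = 1.000 × 1.112 = 1.112.
Ratio = 2.665/1.112 ≈ 2.40.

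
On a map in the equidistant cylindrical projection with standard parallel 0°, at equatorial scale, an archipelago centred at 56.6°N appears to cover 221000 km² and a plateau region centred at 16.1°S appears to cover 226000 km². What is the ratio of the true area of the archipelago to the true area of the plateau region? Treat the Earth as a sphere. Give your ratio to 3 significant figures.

Plate carrée has h = 1 and k = sec φ, giving areal scale sec φ; true area = (apparent area) · cos φ.
True area of archipelago: 221000 × cos(56.6°) = 221000 × 0.5505 = 121700 km².
True area of plateau region: 226000 × cos(16.1°) = 226000 × 0.9608 = 217100 km².
Ratio = 121700 / 217100 ≈ 0.560.

0.560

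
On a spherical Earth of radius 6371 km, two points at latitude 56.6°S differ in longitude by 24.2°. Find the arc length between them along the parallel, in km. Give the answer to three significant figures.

Arc length along a parallel = R cos φ · Δλ (with Δλ in radians).
= 6371 × cos 56.6° × (24.2° × π/180) = 6371 × 0.5505 × 0.4224 ≈ 1480 km.

1480 km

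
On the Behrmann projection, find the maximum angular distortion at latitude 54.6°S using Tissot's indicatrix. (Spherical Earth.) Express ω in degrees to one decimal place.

The Behrmann projection is cylindrical equal-area with φ₀ = 30°. Cylindrical equal-area (φ₀ = 30°): h = cos φ / cos 30° along meridians, k = cos 30° / cos φ along parallels; h·k = 1.
At 54.6°: h = 0.6689, k = 1.495; principal scales a = 1.495, b = 0.6689.
sin(ω/2) = (a − b)/(a + b) = 0.8261/2.164 = 0.3818, so ω = 2 arcsin(0.3818) ≈ 44.9°.

44.9°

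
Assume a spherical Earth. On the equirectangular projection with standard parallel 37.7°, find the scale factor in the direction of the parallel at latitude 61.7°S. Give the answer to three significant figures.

1.67

The equidistant cylindrical projection with φ₀ = 37.7° has h = 1 (meridians true) and k = cos φ₀ / cos φ along parallels.
k = cos 37.7° / cos 61.7° = 0.7912/0.4741 = 1.669.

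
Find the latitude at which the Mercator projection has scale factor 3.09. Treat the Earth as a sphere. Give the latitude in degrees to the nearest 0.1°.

Mercator scale is k = sec φ = 1/cos φ.
1/cos φ = 3.09  ⇒  cos φ = 0.3236  ⇒  φ = arccos(0.3236) ≈ 71.1°.

71.1°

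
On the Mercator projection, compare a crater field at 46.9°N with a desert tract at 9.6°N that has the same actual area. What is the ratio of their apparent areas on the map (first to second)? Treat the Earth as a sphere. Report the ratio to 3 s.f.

2.08

Mercator is conformal with k = sec φ, so areal scale = k² = sec²φ.
At 46.9°: sec²(46.9°) = 1/0.6833² = 2.142.
At 9.6°: sec²(9.6°) = 1/0.9860² = 1.029.
Ratio = 2.142/1.029 = cos²(9.6°)/cos²(46.9°) ≈ 2.08.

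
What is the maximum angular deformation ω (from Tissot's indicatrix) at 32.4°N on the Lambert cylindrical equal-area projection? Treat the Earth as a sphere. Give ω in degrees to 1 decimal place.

The Lambert cylindrical equal-area projection is the cylindrical equal-area projection with its standard parallel at the equator (φ₀ = 0). Cylindrical equal-area (φ₀ = 0°): h = cos φ / cos 0° along meridians, k = cos 0° / cos φ along parallels; h·k = 1.
At 32.4°: h = 0.8443, k = 1.184; principal scales a = 1.184, b = 0.8443.
sin(ω/2) = (a − b)/(a + b) = 0.3400/2.029 = 0.1676, so ω = 2 arcsin(0.1676) ≈ 19.3°.

19.3°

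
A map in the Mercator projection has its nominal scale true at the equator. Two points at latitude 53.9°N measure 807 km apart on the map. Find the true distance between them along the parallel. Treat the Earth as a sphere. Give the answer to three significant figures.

475 km

For Mercator, h = k = sec φ (a conformal cylindrical projection has a single point scale, 1/cos φ).
Along the parallel at 53.9°, map distances are exaggerated by k = sec 53.9° = 1.697.
True distance = 807 / 1.697 = 807 × cos 53.9° ≈ 475 km.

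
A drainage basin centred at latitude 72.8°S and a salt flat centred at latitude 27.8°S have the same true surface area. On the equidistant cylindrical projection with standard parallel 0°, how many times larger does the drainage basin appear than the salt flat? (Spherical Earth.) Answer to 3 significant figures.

For the equirectangular projection with φ₀ = 0 (plate carrée), h = 1 along meridians and k = sec φ along parallels.
Areal scale at 72.8°: h·k = 1.000 × 3.382 = 3.382.
Areal scale at 27.8°: h·k = 1.000 × 1.130 = 1.130.
Ratio = 3.382/1.130 ≈ 2.99.

2.99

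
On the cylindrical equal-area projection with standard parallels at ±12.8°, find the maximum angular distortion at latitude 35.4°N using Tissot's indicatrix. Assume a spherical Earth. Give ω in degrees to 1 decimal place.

20.4°

For cylindrical equal-area with standard parallel φ₀, h = cos φ / cos φ₀ and k = cos φ₀ / cos φ, so h·k = 1.
At 35.4°: h = 0.8359, k = 1.196; principal scales a = 1.196, b = 0.8359.
sin(ω/2) = (a − b)/(a + b) = 0.3604/2.032 = 0.1774, so ω = 2 arcsin(0.1774) ≈ 20.4°.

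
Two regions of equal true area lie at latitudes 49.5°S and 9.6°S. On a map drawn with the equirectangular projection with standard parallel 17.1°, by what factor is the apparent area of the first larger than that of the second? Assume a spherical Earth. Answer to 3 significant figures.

1.52

With standard parallel φ₀ = 17.1°, the equirectangular projection gives x = Rλ cos φ₀, y = Rφ, so h = 1 and k = cos 17.1° / cos φ.
Areal scale at 49.5°: h·k = 1.000 × 1.472 = 1.472.
Areal scale at 9.6°: h·k = 1.000 × 0.9694 = 0.9694.
Ratio = 1.472/0.9694 ≈ 1.52.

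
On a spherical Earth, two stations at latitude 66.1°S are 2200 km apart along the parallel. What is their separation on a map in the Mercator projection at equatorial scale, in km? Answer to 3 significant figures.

Mercator is conformal, so the point scale is isotropic: h = k = sec φ = 1/cos φ.
Along the parallel, k = sec 66.1° = 1/0.4051 = 2.468.
Map distance = 2200 × 2.468 ≈ 5430 km.

5430 km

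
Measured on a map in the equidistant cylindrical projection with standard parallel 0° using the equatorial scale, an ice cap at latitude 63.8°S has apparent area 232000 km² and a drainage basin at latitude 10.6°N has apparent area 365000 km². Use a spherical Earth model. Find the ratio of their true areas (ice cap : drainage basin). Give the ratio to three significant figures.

Plate carrée has h = 1 and k = sec φ, giving areal scale sec φ; true area = (apparent area) · cos φ.
True area of ice cap: 232000 × cos(63.8°) = 232000 × 0.4415 = 102400 km².
True area of drainage basin: 365000 × cos(10.6°) = 365000 × 0.9829 = 358800 km².
Ratio = 102400 / 358800 ≈ 0.286.

0.286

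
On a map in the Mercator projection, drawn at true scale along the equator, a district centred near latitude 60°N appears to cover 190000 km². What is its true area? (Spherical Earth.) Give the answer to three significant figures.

47500 km²

The Mercator projection is conformal; its linear scale factor is the same in every direction and equals sec φ = 1/cos φ.
Areal scale = k² = sec²φ = 1/cos²(60°) = 1/0.5000² = 4.000.
True area = apparent / (areal scale) = 190000 / 4.000 ≈ 47500 km².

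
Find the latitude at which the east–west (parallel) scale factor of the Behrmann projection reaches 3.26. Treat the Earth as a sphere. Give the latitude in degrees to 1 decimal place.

74.6°

Behrmann is a cylindrical equal-area projection with standard parallels at ±30°. Cylindrical equal-area (φ₀ = 30°): h = cos φ / cos 30° along meridians, k = cos 30° / cos φ along parallels; h·k = 1.
k = cos φ₀ / cos φ = 3.26  ⇒  cos φ = cos 30° / 3.26 = 0.2657.
φ = arccos(0.2657) ≈ 74.6°.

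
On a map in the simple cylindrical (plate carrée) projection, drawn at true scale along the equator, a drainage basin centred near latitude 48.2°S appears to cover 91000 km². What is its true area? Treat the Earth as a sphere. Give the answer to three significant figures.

For the equirectangular projection with φ₀ = 0 (plate carrée), h = 1 along meridians and k = sec φ along parallels.
Areal scale = h·k = 1 × sec φ; at 48.2°, h = 1.000, k = 1.500, so h·k = 1.500.
True area = apparent / (areal scale) = 91000 / 1.500 ≈ 60700 km².

60700 km²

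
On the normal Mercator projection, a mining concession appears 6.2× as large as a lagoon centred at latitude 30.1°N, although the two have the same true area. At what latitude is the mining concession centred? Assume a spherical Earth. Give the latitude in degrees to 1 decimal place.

Mercator areal scale is sec²φ, so apparent-area ratio = sec²φ₁ / sec²φ₂ = cos²φ₂ / cos²φ₁.
cos²φ₂ / cos²φ₁ = 6.2  ⇒  cos φ₁ = cos 30.1° / √6.2 = 0.8652/2.490 = 0.3475.
φ₁ = arccos(0.3475) ≈ 69.7°.

69.7°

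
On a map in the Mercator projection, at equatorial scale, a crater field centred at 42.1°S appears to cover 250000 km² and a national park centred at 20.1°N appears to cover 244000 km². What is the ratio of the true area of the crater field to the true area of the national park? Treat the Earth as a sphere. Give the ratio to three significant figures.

On Mercator the areal scale is sec²φ, so true area = apparent × cos²φ.
True area of crater field: 250000 × cos²(42.1°) = 250000 × 0.5505 = 137600 km².
True area of national park: 244000 × cos²(20.1°) = 244000 × 0.8819 = 215200 km².
Ratio = 137600 / 215200 ≈ 0.640.

0.640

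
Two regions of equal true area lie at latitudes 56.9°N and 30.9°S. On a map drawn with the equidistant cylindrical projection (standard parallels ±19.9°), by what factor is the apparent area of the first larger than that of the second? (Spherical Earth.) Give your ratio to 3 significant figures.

1.57

In the equirectangular projection with standard parallel φ₀ = 19.9° (x = Rλ cos φ₀, y = Rφ), meridians are true-scale (h = 1) and the parallel scale is k = cos φ₀ / cos φ.
Areal scale at 56.9°: h·k = 1.000 × 1.722 = 1.722.
Areal scale at 30.9°: h·k = 1.000 × 1.096 = 1.096.
Ratio = 1.722/1.096 ≈ 1.57.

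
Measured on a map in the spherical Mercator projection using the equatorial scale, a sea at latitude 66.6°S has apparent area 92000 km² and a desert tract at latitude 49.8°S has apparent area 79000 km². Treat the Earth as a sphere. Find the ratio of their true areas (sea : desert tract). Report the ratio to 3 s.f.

On Mercator the areal scale is sec²φ, so true area = apparent × cos²φ.
True area of sea: 92000 × cos²(66.6°) = 92000 × 0.1577 = 14510 km².
True area of desert tract: 79000 × cos²(49.8°) = 79000 × 0.4166 = 32910 km².
Ratio = 14510 / 32910 ≈ 0.441.

0.441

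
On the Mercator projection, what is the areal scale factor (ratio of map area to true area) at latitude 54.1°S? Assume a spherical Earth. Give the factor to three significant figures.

2.91

Mercator is conformal, so the point scale is isotropic: h = k = sec φ = 1/cos φ.
Areal scale = k² = sec²φ = 1/cos²(54.1°) = 1/0.5864² = 2.908.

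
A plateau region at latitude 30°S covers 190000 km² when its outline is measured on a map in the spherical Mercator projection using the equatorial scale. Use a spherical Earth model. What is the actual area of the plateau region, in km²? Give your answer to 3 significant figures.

Mercator is conformal, so the point scale is isotropic: h = k = sec φ = 1/cos φ.
Areal scale = k² = sec²φ = 1/cos²(30°) = 1/0.8660² = 1.333.
True area = apparent / (areal scale) = 190000 / 1.333 ≈ 142000 km².

142000 km²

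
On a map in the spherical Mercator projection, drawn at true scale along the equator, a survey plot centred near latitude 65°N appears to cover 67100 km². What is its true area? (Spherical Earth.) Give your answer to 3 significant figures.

The Mercator projection is conformal; its linear scale factor is the same in every direction and equals sec φ = 1/cos φ.
Areal scale = k² = sec²φ = 1/cos²(65°) = 1/0.4226² = 5.599.
True area = apparent / (areal scale) = 67100 / 5.599 ≈ 12000 km².

12000 km²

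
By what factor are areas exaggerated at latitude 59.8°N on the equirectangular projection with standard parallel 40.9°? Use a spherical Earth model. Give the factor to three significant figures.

1.50

The equidistant cylindrical projection with φ₀ = 40.9° has h = 1 (meridians true) and k = cos φ₀ / cos φ along parallels.
Areal scale = h·k = 1 × cos φ₀ / cos φ; at 59.8°, h = 1.000, k = 1.503, so h·k = 1.503.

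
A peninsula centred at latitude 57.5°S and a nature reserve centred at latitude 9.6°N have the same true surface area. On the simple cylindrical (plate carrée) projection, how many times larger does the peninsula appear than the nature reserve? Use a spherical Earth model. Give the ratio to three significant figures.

Plate carrée maps x = Rλ, y = Rφ. The meridian scale is h = 1 and the parallel scale is k = 1/cos φ = sec φ.
Areal scale at 57.5°: h·k = 1.000 × 1.861 = 1.861.
Areal scale at 9.6°: h·k = 1.000 × 1.014 = 1.014.
Ratio = 1.861/1.014 ≈ 1.84.

1.84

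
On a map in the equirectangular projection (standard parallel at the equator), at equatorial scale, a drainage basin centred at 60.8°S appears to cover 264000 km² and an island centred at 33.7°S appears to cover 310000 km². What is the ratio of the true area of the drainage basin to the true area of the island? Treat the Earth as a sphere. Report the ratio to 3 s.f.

0.499

On the plate carrée, areal scale = h·k = 1 × sec φ, so true area = apparent × cos φ.
True area of drainage basin: 264000 × cos(60.8°) = 264000 × 0.4879 = 128800 km².
True area of island: 310000 × cos(33.7°) = 310000 × 0.8320 = 257900 km².
Ratio = 128800 / 257900 ≈ 0.499.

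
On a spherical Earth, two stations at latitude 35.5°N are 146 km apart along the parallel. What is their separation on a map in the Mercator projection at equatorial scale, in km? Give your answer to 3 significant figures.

179 km

The Mercator projection is conformal; its linear scale factor is the same in every direction and equals sec φ = 1/cos φ.
Along the parallel, k = sec 35.5° = 1/0.8141 = 1.228.
Map distance = 146 × 1.228 ≈ 179 km.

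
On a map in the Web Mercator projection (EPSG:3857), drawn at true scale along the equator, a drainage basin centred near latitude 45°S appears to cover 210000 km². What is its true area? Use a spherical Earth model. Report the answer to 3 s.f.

105000 km²

Mercator is conformal, so the point scale is isotropic: h = k = sec φ = 1/cos φ.
Areal scale = k² = sec²φ = 1/cos²(45°) = 1/0.7071² = 2.000.
True area = apparent / (areal scale) = 210000 / 2.000 ≈ 105000 km².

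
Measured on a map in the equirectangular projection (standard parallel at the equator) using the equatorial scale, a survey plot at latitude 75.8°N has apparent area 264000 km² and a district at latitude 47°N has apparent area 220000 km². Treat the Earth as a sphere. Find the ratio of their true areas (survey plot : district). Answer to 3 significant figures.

On the plate carrée, areal scale = h·k = 1 × sec φ, so true area = apparent × cos φ.
True area of survey plot: 264000 × cos(75.8°) = 264000 × 0.2453 = 64760 km².
True area of district: 220000 × cos(47°) = 220000 × 0.6820 = 150000 km².
Ratio = 64760 / 150000 ≈ 0.432.

0.432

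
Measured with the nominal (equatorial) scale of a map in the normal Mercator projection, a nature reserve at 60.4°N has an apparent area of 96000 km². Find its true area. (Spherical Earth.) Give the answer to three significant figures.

23400 km²

The Mercator projection is conformal; its linear scale factor is the same in every direction and equals sec φ = 1/cos φ.
Areal scale = k² = sec²φ = 1/cos²(60.4°) = 1/0.4939² = 4.099.
True area = apparent / (areal scale) = 96000 / 4.099 ≈ 23400 km².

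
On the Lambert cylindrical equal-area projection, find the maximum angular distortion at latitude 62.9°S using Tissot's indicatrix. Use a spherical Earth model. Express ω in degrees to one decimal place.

The Lambert cylindrical equal-area projection is the cylindrical equal-area projection with its standard parallel at the equator (φ₀ = 0). A cylindrical equal-area projection with standard parallel φ₀ has meridian scale h = cos φ / cos φ₀ and parallel scale k = cos φ₀ / cos φ (so areas are preserved, h·k = 1).
At 62.9°: h = 0.4555, k = 2.195; principal scales a = 2.195, b = 0.4555.
sin(ω/2) = (a − b)/(a + b) = 1.740/2.651 = 0.6563, so ω = 2 arcsin(0.6563) ≈ 82.0°.

82.0°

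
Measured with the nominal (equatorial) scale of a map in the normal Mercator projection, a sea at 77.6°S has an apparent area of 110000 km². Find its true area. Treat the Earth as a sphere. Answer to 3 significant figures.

Mercator is conformal, so the point scale is isotropic: h = k = sec φ = 1/cos φ.
Areal scale = k² = sec²φ = 1/cos²(77.6°) = 1/0.2147² = 21.69.
True area = apparent / (areal scale) = 110000 / 21.69 ≈ 5070 km².

5070 km²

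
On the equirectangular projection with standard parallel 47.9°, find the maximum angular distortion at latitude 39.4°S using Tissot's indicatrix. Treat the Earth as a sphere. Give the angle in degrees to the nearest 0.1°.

8.1°

In the equirectangular projection with standard parallel φ₀ = 47.9° (x = Rλ cos φ₀, y = Rφ), meridians are true-scale (h = 1) and the parallel scale is k = cos φ₀ / cos φ.
At 39.4°: h = 1.000, k = 0.8676; principal scales a = 1.000, b = 0.8676.
sin(ω/2) = (a − b)/(a + b) = 0.1324/1.868 = 0.07089, so ω = 2 arcsin(0.07089) ≈ 8.1°.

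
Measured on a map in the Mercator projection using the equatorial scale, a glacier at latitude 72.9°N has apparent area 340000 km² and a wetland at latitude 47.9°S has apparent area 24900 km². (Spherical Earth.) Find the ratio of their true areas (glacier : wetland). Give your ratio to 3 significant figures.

2.63

On Mercator the areal scale is sec²φ, so true area = apparent × cos²φ.
True area of glacier: 340000 × cos²(72.9°) = 340000 × 0.08646 = 29400 km².
True area of wetland: 24900 × cos²(47.9°) = 24900 × 0.4495 = 11190 km².
Ratio = 29400 / 11190 ≈ 2.63.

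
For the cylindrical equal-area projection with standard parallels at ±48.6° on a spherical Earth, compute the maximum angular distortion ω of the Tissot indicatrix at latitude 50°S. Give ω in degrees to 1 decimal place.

3.3°

For cylindrical equal-area with standard parallel φ₀, h = cos φ / cos φ₀ and k = cos φ₀ / cos φ, so h·k = 1.
At 50°: h = 0.9720, k = 1.029; principal scales a = 1.029, b = 0.9720.
sin(ω/2) = (a − b)/(a + b) = 0.05683/2.001 = 0.02840, so ω = 2 arcsin(0.02840) ≈ 3.3°.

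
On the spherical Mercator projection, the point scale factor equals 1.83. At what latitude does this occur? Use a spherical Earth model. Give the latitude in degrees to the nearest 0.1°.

Mercator scale is k = sec φ = 1/cos φ.
1/cos φ = 1.83  ⇒  cos φ = 0.5464  ⇒  φ = arccos(0.5464) ≈ 56.9°.

56.9°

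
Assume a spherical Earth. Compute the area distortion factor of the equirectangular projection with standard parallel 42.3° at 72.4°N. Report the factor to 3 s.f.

The equidistant cylindrical projection with φ₀ = 42.3° has h = 1 (meridians true) and k = cos φ₀ / cos φ along parallels.
Areal scale = h·k = 1 × cos φ₀ / cos φ; at 72.4°, h = 1.000, k = 2.446, so h·k = 2.446.

2.45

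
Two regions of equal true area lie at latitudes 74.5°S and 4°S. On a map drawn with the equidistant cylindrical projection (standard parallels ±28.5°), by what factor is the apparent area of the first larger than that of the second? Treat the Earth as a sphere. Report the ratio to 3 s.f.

With standard parallel φ₀ = 28.5°, the equirectangular projection gives x = Rλ cos φ₀, y = Rφ, so h = 1 and k = cos 28.5° / cos φ.
Areal scale at 74.5°: h·k = 1.000 × 3.289 = 3.289.
Areal scale at 4°: h·k = 1.000 × 0.8810 = 0.8810.
Ratio = 3.289/0.8810 ≈ 3.73.

3.73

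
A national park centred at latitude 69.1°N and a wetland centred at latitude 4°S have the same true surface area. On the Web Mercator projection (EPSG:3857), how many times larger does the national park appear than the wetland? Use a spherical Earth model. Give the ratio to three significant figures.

7.82

Mercator areal scale is sec²φ.
At 69.1°: sec²(69.1°) = 1/0.3567² = 7.858.
At 4°: sec²(4°) = 1/0.9976² = 1.005.
Ratio = 7.858/1.005 = cos²(4°)/cos²(69.1°) ≈ 7.82.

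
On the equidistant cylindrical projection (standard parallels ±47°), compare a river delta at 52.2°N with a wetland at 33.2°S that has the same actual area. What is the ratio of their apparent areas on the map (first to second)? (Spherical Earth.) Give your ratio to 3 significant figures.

1.37

The equidistant cylindrical projection with φ₀ = 47° has h = 1 (meridians true) and k = cos φ₀ / cos φ along parallels.
Areal scale at 52.2°: h·k = 1.000 × 1.113 = 1.113.
Areal scale at 33.2°: h·k = 1.000 × 0.8150 = 0.8150.
Ratio = 1.113/0.8150 ≈ 1.37.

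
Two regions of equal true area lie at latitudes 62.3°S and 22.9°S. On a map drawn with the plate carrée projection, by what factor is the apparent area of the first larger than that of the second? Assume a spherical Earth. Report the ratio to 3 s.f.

1.98

For the equirectangular projection with φ₀ = 0 (plate carrée), h = 1 along meridians and k = sec φ along parallels.
Areal scale at 62.3°: h·k = 1.000 × 2.151 = 2.151.
Areal scale at 22.9°: h·k = 1.000 × 1.086 = 1.086.
Ratio = 2.151/1.086 ≈ 1.98.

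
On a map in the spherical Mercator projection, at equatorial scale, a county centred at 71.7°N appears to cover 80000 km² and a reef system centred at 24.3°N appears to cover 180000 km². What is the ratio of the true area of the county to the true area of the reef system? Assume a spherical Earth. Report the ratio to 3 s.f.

On Mercator the areal scale is sec²φ, so true area = apparent × cos²φ.
True area of county: 80000 × cos²(71.7°) = 80000 × 0.09859 = 7887 km².
True area of reef system: 180000 × cos²(24.3°) = 180000 × 0.8307 = 149500 km².
Ratio = 7887 / 149500 ≈ 0.0528.

0.0528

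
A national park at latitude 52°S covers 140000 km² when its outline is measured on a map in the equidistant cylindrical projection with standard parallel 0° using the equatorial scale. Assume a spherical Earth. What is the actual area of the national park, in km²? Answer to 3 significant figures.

For the equirectangular projection with φ₀ = 0 (plate carrée), h = 1 along meridians and k = sec φ along parallels.
Areal scale = h·k = 1 × sec φ; at 52°, h = 1.000, k = 1.624, so h·k = 1.624.
True area = apparent / (areal scale) = 140000 / 1.624 ≈ 86200 km².

86200 km²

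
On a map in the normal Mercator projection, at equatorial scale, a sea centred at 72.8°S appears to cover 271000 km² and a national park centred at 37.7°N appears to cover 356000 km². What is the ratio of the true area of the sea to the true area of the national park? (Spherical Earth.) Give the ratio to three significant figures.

0.106

Since Mercator area scale is 1/cos²φ, the true area equals the apparent area multiplied by cos²φ.
True area of sea: 271000 × cos²(72.8°) = 271000 × 0.08744 = 23700 km².
True area of national park: 356000 × cos²(37.7°) = 356000 × 0.6260 = 222900 km².
Ratio = 23700 / 222900 ≈ 0.106.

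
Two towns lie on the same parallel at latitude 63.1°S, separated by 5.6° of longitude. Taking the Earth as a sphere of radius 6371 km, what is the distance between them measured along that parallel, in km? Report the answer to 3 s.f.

282 km

Arc length along a parallel = R cos φ · Δλ (with Δλ in radians).
= 6371 × cos 63.1° × (5.6° × π/180) = 6371 × 0.4524 × 0.09774 ≈ 282 km.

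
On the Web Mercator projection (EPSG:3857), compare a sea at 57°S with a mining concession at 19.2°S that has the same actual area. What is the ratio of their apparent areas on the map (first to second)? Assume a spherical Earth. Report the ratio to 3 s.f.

Mercator is conformal with k = sec φ, so areal scale = k² = sec²φ.
At 57°: sec²(57°) = 1/0.5446² = 3.371.
At 19.2°: sec²(19.2°) = 1/0.9444² = 1.121.
Ratio = 3.371/1.121 = cos²(19.2°)/cos²(57°) ≈ 3.01.

3.01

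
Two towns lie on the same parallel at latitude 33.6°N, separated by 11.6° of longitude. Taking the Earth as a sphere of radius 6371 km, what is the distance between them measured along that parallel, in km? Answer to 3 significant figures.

Arc length along a parallel = R cos φ · Δλ (with Δλ in radians).
= 6371 × cos 33.6° × (11.6° × π/180) = 6371 × 0.8329 × 0.2025 ≈ 1070 km.

1070 km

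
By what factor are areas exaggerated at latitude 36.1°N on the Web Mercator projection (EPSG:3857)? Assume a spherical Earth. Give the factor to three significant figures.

Mercator is conformal, so the point scale is isotropic: h = k = sec φ = 1/cos φ.
Areal scale = k² = sec²φ = 1/cos²(36.1°) = 1/0.8080² = 1.532.

1.53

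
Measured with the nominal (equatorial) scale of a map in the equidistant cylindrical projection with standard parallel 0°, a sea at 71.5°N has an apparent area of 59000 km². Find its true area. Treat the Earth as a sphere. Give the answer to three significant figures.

In the plate carrée (x = Rλ, y = Rφ), meridians are true-scale (h = 1) and parallels are stretched by k = sec φ.
Areal scale = h·k = 1 × sec φ; at 71.5°, h = 1.000, k = 3.152, so h·k = 3.152.
True area = apparent / (areal scale) = 59000 / 3.152 ≈ 18700 km².

18700 km²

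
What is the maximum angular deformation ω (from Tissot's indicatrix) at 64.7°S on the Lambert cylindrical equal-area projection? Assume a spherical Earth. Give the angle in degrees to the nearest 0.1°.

87.4°

The Lambert cylindrical equal-area projection is the cylindrical equal-area projection with its standard parallel at the equator (φ₀ = 0). For cylindrical equal-area with standard parallel φ₀, h = cos φ / cos φ₀ and k = cos φ₀ / cos φ, so h·k = 1.
At 64.7°: h = 0.4274, k = 2.340; principal scales a = 2.340, b = 0.4274.
sin(ω/2) = (a − b)/(a + b) = 1.913/2.767 = 0.6911, so ω = 2 arcsin(0.6911) ≈ 87.4°.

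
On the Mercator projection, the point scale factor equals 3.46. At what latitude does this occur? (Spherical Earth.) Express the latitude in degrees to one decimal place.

Mercator scale is k = sec φ = 1/cos φ.
1/cos φ = 3.46  ⇒  cos φ = 0.2890  ⇒  φ = arccos(0.2890) ≈ 73.2°.

73.2°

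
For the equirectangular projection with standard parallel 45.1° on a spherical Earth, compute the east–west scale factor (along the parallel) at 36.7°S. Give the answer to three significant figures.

In the equirectangular projection with standard parallel φ₀ = 45.1° (x = Rλ cos φ₀, y = Rφ), meridians are true-scale (h = 1) and the parallel scale is k = cos φ₀ / cos φ.
k = cos 45.1° / cos 36.7° = 0.7059/0.8018 = 0.8804.

0.880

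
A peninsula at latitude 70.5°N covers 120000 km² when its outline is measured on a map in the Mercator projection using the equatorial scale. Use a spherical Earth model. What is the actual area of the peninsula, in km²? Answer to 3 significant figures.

13400 km²

For Mercator, h = k = sec φ (a conformal cylindrical projection has a single point scale, 1/cos φ).
Areal scale = k² = sec²φ = 1/cos²(70.5°) = 1/0.3338² = 8.974.
True area = apparent / (areal scale) = 120000 / 8.974 ≈ 13400 km².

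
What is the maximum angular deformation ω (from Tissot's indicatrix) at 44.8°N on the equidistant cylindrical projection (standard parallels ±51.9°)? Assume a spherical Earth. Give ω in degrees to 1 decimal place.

8.0°

In the equirectangular projection with standard parallel φ₀ = 51.9° (x = Rλ cos φ₀, y = Rφ), meridians are true-scale (h = 1) and the parallel scale is k = cos φ₀ / cos φ.
At 44.8°: h = 1.000, k = 0.8696; principal scales a = 1.000, b = 0.8696.
sin(ω/2) = (a − b)/(a + b) = 0.1304/1.870 = 0.06975, so ω = 2 arcsin(0.06975) ≈ 8.0°.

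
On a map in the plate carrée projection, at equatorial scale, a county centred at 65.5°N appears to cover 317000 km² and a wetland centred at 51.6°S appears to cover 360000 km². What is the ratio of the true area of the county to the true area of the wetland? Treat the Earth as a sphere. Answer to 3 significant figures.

0.588

Plate carrée has h = 1 and k = sec φ, giving areal scale sec φ; true area = (apparent area) · cos φ.
True area of county: 317000 × cos(65.5°) = 317000 × 0.4147 = 131500 km².
True area of wetland: 360000 × cos(51.6°) = 360000 × 0.6211 = 223600 km².
Ratio = 131500 / 223600 ≈ 0.588.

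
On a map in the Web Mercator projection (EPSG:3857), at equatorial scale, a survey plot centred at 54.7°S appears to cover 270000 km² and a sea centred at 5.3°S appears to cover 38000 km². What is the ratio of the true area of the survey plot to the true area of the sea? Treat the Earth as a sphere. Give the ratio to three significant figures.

Since Mercator area scale is 1/cos²φ, the true area equals the apparent area multiplied by cos²φ.
True area of survey plot: 270000 × cos²(54.7°) = 270000 × 0.3339 = 90160 km².
True area of sea: 38000 × cos²(5.3°) = 38000 × 0.9915 = 37680 km².
Ratio = 90160 / 37680 ≈ 2.39.

2.39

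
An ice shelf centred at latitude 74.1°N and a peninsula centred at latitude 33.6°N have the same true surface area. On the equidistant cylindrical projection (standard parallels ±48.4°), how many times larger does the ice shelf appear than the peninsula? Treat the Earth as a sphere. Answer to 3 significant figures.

3.04

With standard parallel φ₀ = 48.4°, the equirectangular projection gives x = Rλ cos φ₀, y = Rφ, so h = 1 and k = cos 48.4° / cos φ.
Areal scale at 74.1°: h·k = 1.000 × 2.423 = 2.423.
Areal scale at 33.6°: h·k = 1.000 × 0.7971 = 0.7971.
Ratio = 2.423/0.7971 ≈ 3.04.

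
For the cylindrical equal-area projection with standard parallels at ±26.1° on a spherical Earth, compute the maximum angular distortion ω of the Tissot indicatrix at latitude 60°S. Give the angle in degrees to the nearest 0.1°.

63.6°

For cylindrical equal-area with standard parallel φ₀, h = cos φ / cos φ₀ and k = cos φ₀ / cos φ, so h·k = 1.
At 60°: h = 0.5568, k = 1.796; principal scales a = 1.796, b = 0.5568.
sin(ω/2) = (a − b)/(a + b) = 1.239/2.353 = 0.5267, so ω = 2 arcsin(0.5267) ≈ 63.6°.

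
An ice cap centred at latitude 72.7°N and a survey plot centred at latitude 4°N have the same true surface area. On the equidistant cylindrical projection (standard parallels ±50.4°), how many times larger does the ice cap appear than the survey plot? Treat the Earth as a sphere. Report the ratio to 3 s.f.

With standard parallel φ₀ = 50.4°, the equirectangular projection gives x = Rλ cos φ₀, y = Rφ, so h = 1 and k = cos 50.4° / cos φ.
Areal scale at 72.7°: h·k = 1.000 × 2.144 = 2.144.
Areal scale at 4°: h·k = 1.000 × 0.6390 = 0.6390.
Ratio = 2.144/0.6390 ≈ 3.35.

3.35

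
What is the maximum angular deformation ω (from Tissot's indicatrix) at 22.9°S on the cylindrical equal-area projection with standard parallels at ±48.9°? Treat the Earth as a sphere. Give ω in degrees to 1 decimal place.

38.0°

A cylindrical equal-area projection with standard parallel φ₀ has meridian scale h = cos φ / cos φ₀ and parallel scale k = cos φ₀ / cos φ (so areas are preserved, h·k = 1).
At 22.9°: h = 1.401, k = 0.7136; principal scales a = 1.401, b = 0.7136.
sin(ω/2) = (a − b)/(a + b) = 0.6877/2.115 = 0.3252, so ω = 2 arcsin(0.3252) ≈ 38.0°.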